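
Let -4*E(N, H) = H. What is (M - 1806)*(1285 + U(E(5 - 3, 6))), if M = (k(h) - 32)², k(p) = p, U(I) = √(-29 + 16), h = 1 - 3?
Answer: -835250 - 650*I*√13 ≈ -8.3525e+5 - 2343.6*I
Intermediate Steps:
h = -2
E(N, H) = -H/4
U(I) = I*√13 (U(I) = √(-13) = I*√13)
M = 1156 (M = (-2 - 32)² = (-34)² = 1156)
(M - 1806)*(1285 + U(E(5 - 3, 6))) = (1156 - 1806)*(1285 + I*√13) = -650*(1285 + I*√13) = -835250 - 650*I*√13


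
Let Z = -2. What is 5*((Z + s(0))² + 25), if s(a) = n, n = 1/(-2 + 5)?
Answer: 1250/9 ≈ 138.89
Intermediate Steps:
n = ⅓ (n = 1/3 = ⅓ ≈ 0.33333)
s(a) = ⅓
5*((Z + s(0))² + 25) = 5*((-2 + ⅓)² + 25) = 5*((-5/3)² + 25) = 5*(25/9 + 25) = 5*(250/9) = 1250/9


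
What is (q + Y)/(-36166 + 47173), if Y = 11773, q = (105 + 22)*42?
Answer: 17107/11007 ≈ 1.5542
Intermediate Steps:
q = 5334 (q = 127*42 = 5334)
(q + Y)/(-36166 + 47173) = (5334 + 11773)/(-36166 + 47173) = 17107/11007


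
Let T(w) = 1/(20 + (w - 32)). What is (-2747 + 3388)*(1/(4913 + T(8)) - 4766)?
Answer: -60033920342/19651 ≈ -3.0550e+6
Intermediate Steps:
T(w) = 1/(-12 + w) (T(w) = 1/(20 + (-32 + w)) = 1/(-12 + w))
(-2747 + 3388)*(1/(4913 + T(8)) - 4766) = (-2747 + 3388)*(1/(4913 + 1/(-12 + 8)) - 4766) = 641*(1/(4913 + 1/(-4)) - 4766) = 641*(1/(4913 - 1/4) - 4766) = 641*(1/(19651/4) - 4766) = 641*(4/19651 - 4766) = 641*(-93656662/19651) = -60033920342/19651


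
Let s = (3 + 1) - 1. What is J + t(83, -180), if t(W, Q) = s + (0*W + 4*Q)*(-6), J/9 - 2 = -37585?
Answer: -333924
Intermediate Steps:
J = -338247 (J = 18 + 9*(-37585) = 18 - 338265 = -338247)
s = 3 (s = 4 - 1 = 3)
t(W, Q) = 3 - 24*Q (t(W, Q) = 3 + (0*W + 4*Q)*(-6) = 3 + (0 + 4*Q)*(-6) = 3 + (4*Q)*(-6) = 3 - 24*Q)
J + t(83, -180) = -338247 + (3 - 24*(-180)) = -338247 + (3 + 4320) = -338247 + 4323 = -333924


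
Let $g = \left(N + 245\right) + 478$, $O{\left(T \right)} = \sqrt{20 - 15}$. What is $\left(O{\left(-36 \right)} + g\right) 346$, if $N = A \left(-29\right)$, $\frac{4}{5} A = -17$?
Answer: $\frac{926761}{2} + 346 \sqrt{5} \approx 4.6415 \cdot 10^{5}$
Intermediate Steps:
$A = - \frac{85}{4}$ ($A = \frac{5}{4} \left(-17\right) = - \frac{85}{4} \approx -21.25$)
$N = \frac{2465}{4}$ ($N = \left(- \frac{85}{4}\right) \left(-29\right) = \frac{2465}{4} \approx 616.25$)
$O{\left(T \right)} = \sqrt{5}$
$g = \frac{5357}{4}$ ($g = \left(\frac{2465}{4} + 245\right) + 478 = \frac{3445}{4} + 478 = \frac{5357}{4} \approx 1339.3$)
$\left(O{\left(-36 \right)} + g\right) 346 = \left(\sqrt{5} + \frac{5357}{4}\right) 346 = \left(\frac{5357}{4} + \sqrt{5}\right) 346 = \frac{926761}{2} + 346 \sqrt{5}$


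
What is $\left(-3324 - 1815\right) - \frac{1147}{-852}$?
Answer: $- \frac{4377281}{852} \approx -5137.7$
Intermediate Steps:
$\left(-3324 - 1815\right) - \frac{1147}{-852} = -5139 - - \frac{1147}{852} = -5139 + \frac{1147}{852} = - \frac{4377281}{852}$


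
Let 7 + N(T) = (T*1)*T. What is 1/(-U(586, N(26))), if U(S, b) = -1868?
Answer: 1/1868 ≈ 0.00053533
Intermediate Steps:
N(T) = -7 + T² (N(T) = -7 + (T*1)*T = -7 + T*T = -7 + T²)
1/(-U(586, N(26))) = 1/(-1*(-1868)) = 1/1868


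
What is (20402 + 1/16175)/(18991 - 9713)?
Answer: 330002351/150071650 ≈ 2.1990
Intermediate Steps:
(20402 + 1/16175)/(18991 - 9713) = (20402 + 1/16175)/9278 = (330002351/16175)*(1/9278) = 330002351/150071650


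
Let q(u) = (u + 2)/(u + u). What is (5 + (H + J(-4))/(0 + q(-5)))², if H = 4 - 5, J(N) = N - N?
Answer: 25/9 ≈ 2.7778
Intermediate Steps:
J(N) = 0
q(u) = (2 + u)/(2*u) (q(u) = (2 + u)/((2*u)) = (2 + u)*(1/(2*u)) = (2 + u)/(2*u))
H = -1
(5 + (H + J(-4))/(0 + q(-5)))² = (5 + (-1 + 0)/(0 + (½)*(2 - 5)/(-5)))² = (5 - 1/(0 + (½)*(-⅕)*(-3)))² = (5 - 1/(0 + 3/10))² = (5 - 1/3/10)² = (5 - 1*10/3)² = (5 - 10/3)² = (5/3)² = 25/9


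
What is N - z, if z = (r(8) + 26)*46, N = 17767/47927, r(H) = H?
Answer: -74940061/47927 ≈ -1563.6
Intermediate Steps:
N = 17767/47927 (N = 17767*(1/47927) = 17767/47927 ≈ 0.37071)
z = 1564 (z = (8 + 26)*46 = 34*46 = 1564)
N - z = 17767/47927 - 1*1564 = 17767/47927 - 1564 = -74940061/47927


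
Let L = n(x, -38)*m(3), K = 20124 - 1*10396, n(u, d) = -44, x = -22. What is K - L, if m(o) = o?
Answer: 9860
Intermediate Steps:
K = 9728 (K = 20124 - 10396 = 9728)
L = -132 (L = -44*3 = -132)
K - L = 9728 - 1*(-132) = 9728 + 132 = 9860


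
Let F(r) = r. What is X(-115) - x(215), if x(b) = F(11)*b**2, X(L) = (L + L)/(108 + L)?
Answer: -3559095/7 ≈ -5.0844e+5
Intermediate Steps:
X(L) = 2*L/(108 + L) (X(L) = (2*L)/(108 + L) = 2*L/(108 + L))
x(b) = 11*b**2
X(-115) - x(215) = 2*(-115)/(108 - 115) - 11*215**2 = 2*(-115)/(-7) - 11*46225 = 2*(-115)*(-1/7) - 1*508475 = 230/7 - 508475 = -3559095/7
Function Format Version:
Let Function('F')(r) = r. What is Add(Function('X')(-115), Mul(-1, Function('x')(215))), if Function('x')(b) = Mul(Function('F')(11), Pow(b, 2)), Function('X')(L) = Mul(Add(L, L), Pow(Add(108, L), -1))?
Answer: Rational(-3559095, 7) ≈ -5.0844e+5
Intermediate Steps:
Function('X')(L) = Mul(2, L, Pow(Add(108, L), -1)) (Function('X')(L) = Mul(Mul(2, L), Pow(Add(108, L), -1)) = Mul(2, L, Pow(Add(108, L), -1)))
Function('x')(b) = Mul(11, Pow(b, 2))
Add(Function('X')(-115), Mul(-1, Function('x')(215))) = Add(Mul(2, -115, Pow(Add(108, -115), -1)), Mul(-1, Mul(11, Pow(215, 2)))) = Add(Mul(2, -115, Pow(-7, -1)), Mul(-1, Mul(11, 46225))) = Add(Mul(2, -115, Rational(-1, 7)), Mul(-1, 508475)) = Add(Rational(230, 7), -508475) = Rational(-3559095, 7)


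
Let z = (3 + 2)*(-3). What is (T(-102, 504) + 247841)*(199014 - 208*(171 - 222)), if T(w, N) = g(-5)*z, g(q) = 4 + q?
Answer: 51956070432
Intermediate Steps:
z = -15 (z = 5*(-3) = -15)
T(w, N) = 15 (T(w, N) = (4 - 5)*(-15) = -1*(-15) = 15)
(T(-102, 504) + 247841)*(199014 - 208*(171 - 222)) = (15 + 247841)*(199014 - 208*(171 - 222)) = 247856*(199014 - 208*(-51)) = 247856*(199014 + 10608) = 247856*209622 = 51956070432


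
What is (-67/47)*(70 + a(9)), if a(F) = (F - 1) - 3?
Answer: -5025/47 ≈ -106.91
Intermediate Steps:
a(F) = -4 + F (a(F) = (-1 + F) - 3 = -4 + F)
(-67/47)*(70 + a(9)) = (-67/47)*(70 + (-4 + 9)) = (-67*1/47)*(70 + 5) = -67/47*75 = -5025/47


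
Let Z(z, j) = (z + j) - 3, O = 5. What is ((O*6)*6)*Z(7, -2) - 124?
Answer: 236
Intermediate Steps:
Z(z, j) = -3 + j + z (Z(z, j) = (j + z) - 3 = -3 + j + z)
((O*6)*6)*Z(7, -2) - 124 = ((5*6)*6)*(-3 - 2 + 7) - 124 = (30*6)*2 - 124 = 180*2 - 124 = 360 - 124 = 236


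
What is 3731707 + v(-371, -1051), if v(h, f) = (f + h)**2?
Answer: 5753791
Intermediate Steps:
3731707 + v(-371, -1051) = 3731707 + (-1051 - 371)**2 = 3731707 + (-1422)**2 = 3731707 + 2022084 = 5753791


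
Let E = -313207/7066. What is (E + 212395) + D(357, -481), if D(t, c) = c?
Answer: 1497071117/7066 ≈ 2.1187e+5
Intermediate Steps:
E = -313207/7066 (E = -313207*1/7066 = -313207/7066 ≈ -44.326)
(E + 212395) + D(357, -481) = (-313207/7066 + 212395) - 481 = 1500469863/7066 - 481 = 1497071117/7066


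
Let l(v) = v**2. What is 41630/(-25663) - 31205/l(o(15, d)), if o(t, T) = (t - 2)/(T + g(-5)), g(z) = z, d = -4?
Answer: -64872962585/4337047 ≈ -14958.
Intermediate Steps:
o(t, T) = (-2 + t)/(-5 + T) (o(t, T) = (t - 2)/(T - 5) = (-2 + t)/(-5 + T))
41630/(-25663) - 31205/l(o(15, d)) = 41630/(-25663) - 31205*(-5 - 4)**2/(-2 + 15)**2 = 41630*(-1/25663) - 31205/((13/(-9))**2) = -41630/25663 - 31205/((-1/9*13)**2) = -41630/25663 - 31205/((-13/9)**2) = -41630/25663 - 31205/169/81 = -41630/25663 - 31205*81/169 = -41630/25663 - 2527605/169 = -64872962585/4337047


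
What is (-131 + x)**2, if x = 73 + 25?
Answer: 1089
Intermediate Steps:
x = 98
(-131 + x)**2 = (-131 + 98)**2 = (-33)**2 = 1089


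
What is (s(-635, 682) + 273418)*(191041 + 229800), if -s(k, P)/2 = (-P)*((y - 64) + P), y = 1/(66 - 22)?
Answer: 469827313241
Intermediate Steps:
y = 1/44 ≈ 0.022727
s(k, P) = 2*P*(-2815/44 + P) (s(k, P) = -2*(-P)*((1/44 - 64) + P) = -2*(-P)*(-2815/44 + P) = -(-2)*P*(-2815/44 + P) = 2*P*(-2815/44 + P))
(s(-635, 682) + 273418)*(191041 + 229800) = ((1/22)*682*(-2815 + 44*682) + 273418)*(191041 + 229800) = ((1/22)*682*(-2815 + 30008) + 273418)*420841 = ((1/22)*682*27193 + 273418)*420841 = (842983 + 273418)*420841 = 1116401*420841 = 469827313241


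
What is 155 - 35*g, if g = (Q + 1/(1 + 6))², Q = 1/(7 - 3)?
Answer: 16755/112 ≈ 149.60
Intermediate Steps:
Q = ¼ (Q = 1/4 = ¼ ≈ 0.25000)
g = 121/784 (g = (¼ + 1/(1 + 6))² = (¼ + 1/7)² = (¼ + ⅐)² = (11/28)² = 121/784 ≈ 0.15434)
155 - 35*g = 155 - 35*121/784 = 155 - 605/112 = 16755/112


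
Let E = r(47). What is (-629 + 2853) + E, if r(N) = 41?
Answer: 2265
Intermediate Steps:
E = 41
(-629 + 2853) + E = (-629 + 2853) + 41 = 2224 + 41 = 2265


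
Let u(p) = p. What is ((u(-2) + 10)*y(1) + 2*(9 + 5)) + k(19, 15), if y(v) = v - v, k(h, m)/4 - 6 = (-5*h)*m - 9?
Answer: -5684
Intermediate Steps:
k(h, m) = -12 - 20*h*m (k(h, m) = 24 + 4*((-5*h)*m - 9) = 24 + 4*(-5*h*m - 9) = 24 + 4*(-9 - 5*h*m) = 24 + (-36 - 20*h*m) = -12 - 20*h*m)
y(v) = 0
((u(-2) + 10)*y(1) + 2*(9 + 5)) + k(19, 15) = ((-2 + 10)*0 + 2*(9 + 5)) + (-12 - 20*19*15) = (8*0 + 2*14) + (-12 - 5700) = (0 + 28) - 5712 = 28 - 5712 = -5684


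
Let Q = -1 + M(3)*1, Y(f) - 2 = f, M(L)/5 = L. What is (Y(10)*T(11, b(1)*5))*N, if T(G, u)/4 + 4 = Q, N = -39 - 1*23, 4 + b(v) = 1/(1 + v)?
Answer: -29760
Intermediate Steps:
M(L) = 5*L
b(v) = -4 + 1/(1 + v)
Y(f) = 2 + f
Q = 14 (Q = -1 + (5*3)*1 = -1 + 15*1 = -1 + 15 = 14)
N = -62 (N = -39 - 23 = -62)
T(G, u) = 40 (T(G, u) = -16 + 4*14 = -16 + 56 = 40)
(Y(10)*T(11, b(1)*5))*N = ((2 + 10)*40)*(-62) = (12*40)*(-62) = 480*(-62) = -29760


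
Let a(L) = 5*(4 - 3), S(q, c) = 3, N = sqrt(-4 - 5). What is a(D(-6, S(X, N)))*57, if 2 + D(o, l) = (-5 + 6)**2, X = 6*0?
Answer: 285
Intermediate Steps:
X = 0
N = 3*I (N = sqrt(-9) = 3*I ≈ 3.0*I)
D(o, l) = -1 (D(o, l) = -2 + (-5 + 6)**2 = -2 + 1**2 = -2 + 1 = -1)
a(L) = 5 (a(L) = 5*1 = 5)
a(D(-6, S(X, N)))*57 = 5*57 = 285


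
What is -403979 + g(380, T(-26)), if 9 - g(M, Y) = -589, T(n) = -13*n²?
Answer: -403381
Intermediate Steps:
g(M, Y) = 598 (g(M, Y) = 9 - 1*(-589) = 9 + 589 = 598)
-403979 + g(380, T(-26)) = -403979 + 598 = -403381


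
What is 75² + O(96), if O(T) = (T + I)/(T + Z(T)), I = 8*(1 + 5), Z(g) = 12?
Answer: 16879/3 ≈ 5626.3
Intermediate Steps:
I = 48 (I = 8*6 = 48)
O(T) = (48 + T)/(12 + T) (O(T) = (T + 48)/(T + 12) = (48 + T)/(12 + T))
75² + O(96) = 75² + (48 + 96)/(12 + 96) = 5625 + 144/108 = 5625 + (1/108)*144 = 5625 + 4/3 = 16879/3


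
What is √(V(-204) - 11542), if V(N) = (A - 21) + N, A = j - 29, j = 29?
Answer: 41*I*√7 ≈ 108.48*I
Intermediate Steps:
A = 0 (A = 29 - 29 = 0)
V(N) = -21 + N (V(N) = (0 - 21) + N = -21 + N)
√(V(-204) - 11542) = √((-21 - 204) - 11542) = √(-225 - 11542) = √(-11767) = 41*I*√7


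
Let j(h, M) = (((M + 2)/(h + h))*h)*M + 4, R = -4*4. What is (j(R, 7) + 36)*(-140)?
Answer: -10010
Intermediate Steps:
R = -16
j(h, M) = 4 + M*(1 + M/2) (j(h, M) = (((2 + M)/((2*h)))*h)*M + 4 = (((2 + M)*(1/(2*h)))*h)*M + 4 = (((2 + M)/(2*h))*h)*M + 4 = (1 + M/2)*M + 4 = M*(1 + M/2) + 4 = 4 + M*(1 + M/2))
(j(R, 7) + 36)*(-140) = ((4 + 7 + (1/2)*7**2) + 36)*(-140) = ((4 + 7 + (1/2)*49) + 36)*(-140) = ((4 + 7 + 49/2) + 36)*(-140) = (71/2 + 36)*(-140) = (143/2)*(-140) = -10010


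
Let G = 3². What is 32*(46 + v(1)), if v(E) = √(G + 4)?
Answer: 1472 + 32*√13 ≈ 1587.4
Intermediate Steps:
G = 9
v(E) = √13 (v(E) = √(9 + 4) = √13)
32*(46 + v(1)) = 32*(46 + √13) = 1472 + 32*√13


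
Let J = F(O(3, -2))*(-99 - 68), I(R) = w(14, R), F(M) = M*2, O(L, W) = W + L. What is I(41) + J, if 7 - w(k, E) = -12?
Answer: -315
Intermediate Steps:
w(k, E) = 19 (w(k, E) = 7 - 1*(-12) = 7 + 12 = 19)
O(L, W) = L + W
F(M) = 2*M
I(R) = 19
J = -334 (J = (2*(3 - 2))*(-99 - 68) = (2*1)*(-167) = 2*(-167) = -334)
I(41) + J = 19 - 334 = -315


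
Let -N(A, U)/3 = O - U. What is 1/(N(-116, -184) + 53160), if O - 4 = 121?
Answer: 1/52233 ≈ 1.9145e-5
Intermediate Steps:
O = 125 (O = 4 + 121 = 125)
N(A, U) = -375 + 3*U (N(A, U) = -3*(125 - U) = -375 + 3*U)
1/(N(-116, -184) + 53160) = 1/((-375 + 3*(-184)) + 53160) = 1/((-375 - 552) + 53160) = 1/(-927 + 53160) = 1/52233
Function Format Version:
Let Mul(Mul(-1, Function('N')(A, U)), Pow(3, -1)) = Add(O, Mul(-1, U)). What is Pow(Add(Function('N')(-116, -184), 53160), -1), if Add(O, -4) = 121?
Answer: Rational(1, 52233) ≈ 1.9145e-5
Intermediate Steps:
O = 125 (O = Add(4, 121) = 125)
Function('N')(A, U) = Add(-375, Mul(3, U)) (Function('N')(A, U) = Mul(-3, Add(125, Mul(-1, U))) = Add(-375, Mul(3, U)))
Pow(Add(Function('N')(-116, -184), 53160), -1) = Pow(Add(Add(-375, Mul(3, -184)), 53160), -1) = Pow(Add(Add(-375, -552), 53160), -1) = Pow(Add(-927, 53160), -1) = Pow(52233, -1) = Rational(1, 52233)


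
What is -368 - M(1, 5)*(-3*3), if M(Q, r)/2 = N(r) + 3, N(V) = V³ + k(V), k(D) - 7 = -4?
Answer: 1990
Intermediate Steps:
k(D) = 3 (k(D) = 7 - 4 = 3)
N(V) = 3 + V³ (N(V) = V³ + 3 = 3 + V³)
M(Q, r) = 12 + 2*r³ (M(Q, r) = 2*((3 + r³) + 3) = 2*(6 + r³) = 12 + 2*r³)
-368 - M(1, 5)*(-3*3) = -368 - (12 + 2*5³)*(-3*3) = -368 - (12 + 2*125)*(-9) = -368 - (12 + 250)*(-9) = -368 - 262*(-9) = -368 - 1*(-2358) = -368 + 2358 = 1990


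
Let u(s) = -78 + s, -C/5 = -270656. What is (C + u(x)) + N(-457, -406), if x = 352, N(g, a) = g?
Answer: 1353097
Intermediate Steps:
C = 1353280 (C = -5*(-270656) = 1353280)
(C + u(x)) + N(-457, -406) = (1353280 + (-78 + 352)) - 457 = (1353280 + 274) - 457 = 1353554 - 457 = 1353097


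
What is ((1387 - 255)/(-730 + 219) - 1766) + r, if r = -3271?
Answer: -2575039/511 ≈ -5039.2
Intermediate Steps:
((1387 - 255)/(-730 + 219) - 1766) + r = ((1387 - 255)/(-730 + 219) - 1766) - 3271 = (1132/(-511) - 1766) - 3271 = (1132*(-1/511) - 1766) - 3271 = (-1132/511 - 1766) - 3271 = -903558/511 - 3271 = -2575039/511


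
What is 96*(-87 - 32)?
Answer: -11424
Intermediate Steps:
96*(-87 - 32) = 96*(-119) = -11424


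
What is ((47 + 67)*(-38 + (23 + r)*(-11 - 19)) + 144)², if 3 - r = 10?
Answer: 3470152464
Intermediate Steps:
r = -7 (r = 3 - 1*10 = 3 - 10 = -7)
((47 + 67)*(-38 + (23 + r)*(-11 - 19)) + 144)² = ((47 + 67)*(-38 + (23 - 7)*(-11 - 19)) + 144)² = (114*(-38 + 16*(-30)) + 144)² = (114*(-38 - 480) + 144)² = (114*(-518) + 144)² = (-59052 + 144)² = (-58908)² = 3470152464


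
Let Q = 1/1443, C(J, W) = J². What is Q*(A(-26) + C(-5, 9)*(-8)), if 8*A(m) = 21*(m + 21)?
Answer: -1705/11544 ≈ -0.14770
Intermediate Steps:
A(m) = 441/8 + 21*m/8 (A(m) = (21*(m + 21))/8 = (21*(21 + m))/8 = (441 + 21*m)/8 = 441/8 + 21*m/8)
Q = 1/1443 ≈ 0.00069300
Q*(A(-26) + C(-5, 9)*(-8)) = ((441/8 + (21/8)*(-26)) + (-5)²*(-8))/1443 = ((441/8 - 273/4) + 25*(-8))/1443 = (-105/8 - 200)/1443 = (1/1443)*(-1705/8) = -1705/11544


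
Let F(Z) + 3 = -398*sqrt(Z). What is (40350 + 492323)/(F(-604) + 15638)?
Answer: 268656205/10971911 + 13677668*I*sqrt(151)/10971911 ≈ 24.486 + 15.319*I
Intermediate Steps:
F(Z) = -3 - 398*sqrt(Z)
(40350 + 492323)/(F(-604) + 15638) = (40350 + 492323)/((-3 - 796*I*sqrt(151)) + 15638) = 532673/((-3 - 796*I*sqrt(151)) + 15638) = 532673/(15635 - 796*I*sqrt(151))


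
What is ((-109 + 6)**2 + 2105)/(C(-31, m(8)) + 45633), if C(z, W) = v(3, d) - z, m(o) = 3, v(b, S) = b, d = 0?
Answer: 12714/45667 ≈ 0.27841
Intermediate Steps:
C(z, W) = 3 - z
((-109 + 6)**2 + 2105)/(C(-31, m(8)) + 45633) = ((-109 + 6)**2 + 2105)/((3 - 1*(-31)) + 45633) = ((-103)**2 + 2105)/((3 + 31) + 45633) = (10609 + 2105)/(34 + 45633) = 12714/45667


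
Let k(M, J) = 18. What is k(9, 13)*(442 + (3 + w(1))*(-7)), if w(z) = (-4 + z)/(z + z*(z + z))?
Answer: 7704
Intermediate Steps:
w(z) = (-4 + z)/(z + 2*z²) (w(z) = (-4 + z)/(z + z*(2*z)) = (-4 + z)/(z + 2*z²))
k(9, 13)*(442 + (3 + w(1))*(-7)) = 18*(442 + (3 + (-4 + 1)/(1*(1 + 2*1)))*(-7)) = 18*(442 + (3 + 1*(-3)/(1 + 2))*(-7)) = 18*(442 + (3 + 1*(-3)/3)*(-7)) = 18*(442 + (3 + 1*(⅓)*(-3))*(-7)) = 18*(442 + (3 - 1)*(-7)) = 18*(442 + 2*(-7)) = 18*(442 - 14) = 18*428 = 7704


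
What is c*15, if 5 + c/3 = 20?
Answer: 675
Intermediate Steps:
c = 45 (c = -15 + 3*20 = -15 + 60 = 45)
c*15 = 45*15 = 675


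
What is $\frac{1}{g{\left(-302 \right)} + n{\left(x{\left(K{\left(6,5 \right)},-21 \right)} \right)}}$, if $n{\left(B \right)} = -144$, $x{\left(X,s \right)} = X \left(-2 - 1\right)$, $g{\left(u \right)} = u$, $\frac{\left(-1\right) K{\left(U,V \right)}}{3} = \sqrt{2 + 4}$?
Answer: $- \frac{1}{446} \approx -0.0022422$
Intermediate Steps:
$K{\left(U,V \right)} = - 3 \sqrt{6}$ ($K{\left(U,V \right)} = - 3 \sqrt{2 + 4} = - 3 \sqrt{6}$)
$x{\left(X,s \right)} = - 3 X$ ($x{\left(X,s \right)} = X \left(-3\right) = - 3 X$)
$\frac{1}{g{\left(-302 \right)} + n{\left(x{\left(K{\left(6,5 \right)},-21 \right)} \right)}} = \frac{1}{-302 - 144} = \frac{1}{-446} = - \frac{1}{446}$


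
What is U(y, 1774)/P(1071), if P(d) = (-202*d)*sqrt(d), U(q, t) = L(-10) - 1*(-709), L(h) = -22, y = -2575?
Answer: -229*sqrt(119)/25744698 ≈ -9.7033e-5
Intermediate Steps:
U(q, t) = 687 (U(q, t) = -22 - 1*(-709) = -22 + 709 = 687)
P(d) = -202*d**(3/2)
U(y, 1774)/P(1071) = 687/((-649026*sqrt(119))) = 687*(-sqrt(119)/77234094) = -229*sqrt(119)/25744698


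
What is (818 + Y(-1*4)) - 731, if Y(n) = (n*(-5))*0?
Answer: 87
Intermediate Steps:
Y(n) = 0 (Y(n) = -5*n*0 = 0)
(818 + Y(-1*4)) - 731 = (818 + 0) - 731 = 818 - 731 = 87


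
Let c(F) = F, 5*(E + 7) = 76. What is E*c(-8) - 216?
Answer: -1408/5 ≈ -281.60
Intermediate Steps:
E = 41/5 (E = -7 + (1/5)*76 = -7 + 76/5 = 41/5 ≈ 8.2000)
E*c(-8) - 216 = (41/5)*(-8) - 216 = -328/5 - 216 = -1408/5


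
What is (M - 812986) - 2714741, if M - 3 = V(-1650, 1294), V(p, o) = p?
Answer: -3529374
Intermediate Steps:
M = -1647 (M = 3 - 1650 = -1647)
(M - 812986) - 2714741 = (-1647 - 812986) - 2714741 = -814633 - 2714741 = -3529374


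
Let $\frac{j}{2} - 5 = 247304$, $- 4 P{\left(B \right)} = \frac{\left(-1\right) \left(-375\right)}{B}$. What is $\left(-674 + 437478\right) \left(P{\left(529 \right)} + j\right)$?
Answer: $\frac{114291001990913}{529} \approx 2.1605 \cdot 10^{11}$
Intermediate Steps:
$P{\left(B \right)} = - \frac{375}{4 B}$ ($P{\left(B \right)} = - \frac{\left(-1\right) \left(-375\right) \frac{1}{B}}{4} = - \frac{375 \frac{1}{B}}{4} = - \frac{375}{4 B}$)
$j = 494618$ ($j = 10 + 2 \cdot 247304 = 10 + 494608 = 494618$)
$\left(-674 + 437478\right) \left(P{\left(529 \right)} + j\right) = \left(-674 + 437478\right) \left(- \frac{375}{4 \cdot 529} + 494618\right) = 436804 \left(\left(- \frac{375}{4}\right) \frac{1}{529} + 494618\right) = 436804 \left(- \frac{375}{2116} + 494618\right) = 436804 \cdot \frac{1046611313}{2116} = \frac{114291001990913}{529}$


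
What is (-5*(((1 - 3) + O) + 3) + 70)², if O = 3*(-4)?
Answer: 15625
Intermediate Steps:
O = -12
(-5*(((1 - 3) + O) + 3) + 70)² = (-5*(((1 - 3) - 12) + 3) + 70)² = (-5*((-2 - 12) + 3) + 70)² = (-5*(-14 + 3) + 70)² = (-5*(-11) + 70)² = (55 + 70)² = 125² = 15625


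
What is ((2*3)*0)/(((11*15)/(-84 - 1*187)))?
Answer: 0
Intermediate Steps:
((2*3)*0)/(((11*15)/(-84 - 1*187))) = (6*0)/((165/(-84 - 187))) = 0/((165/(-271))) = 0/((165*(-1/271))) = 0/(-165/271) = 0*(-271/165) = 0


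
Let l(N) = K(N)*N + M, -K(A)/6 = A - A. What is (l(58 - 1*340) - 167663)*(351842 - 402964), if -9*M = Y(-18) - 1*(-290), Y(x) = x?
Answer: 77155316158/9 ≈ 8.5728e+9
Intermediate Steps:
K(A) = 0 (K(A) = -6*(A - A) = -6*0 = 0)
M = -272/9 (M = -(-18 - 1*(-290))/9 = -(-18 + 290)/9 = -⅑*272 = -272/9 ≈ -30.222)
l(N) = -272/9 (l(N) = 0*N - 272/9 = 0 - 272/9 = -272/9)
(l(58 - 1*340) - 167663)*(351842 - 402964) = (-272/9 - 167663)*(351842 - 402964) = -1509239/9*(-51122) = 77155316158/9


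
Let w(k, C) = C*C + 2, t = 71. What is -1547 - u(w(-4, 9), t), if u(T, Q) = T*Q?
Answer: -7440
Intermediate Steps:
w(k, C) = 2 + C² (w(k, C) = C² + 2 = 2 + C²)
u(T, Q) = Q*T
-1547 - u(w(-4, 9), t) = -1547 - 71*(2 + 9²) = -1547 - 71*(2 + 81) = -1547 - 71*83 = -1547 - 1*5893 = -1547 - 5893 = -7440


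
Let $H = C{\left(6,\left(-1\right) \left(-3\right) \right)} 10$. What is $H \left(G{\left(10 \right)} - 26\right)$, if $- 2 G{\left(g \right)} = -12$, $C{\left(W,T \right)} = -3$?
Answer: $600$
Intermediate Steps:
$G{\left(g \right)} = 6$ ($G{\left(g \right)} = \left(- \frac{1}{2}\right) \left(-12\right) = 6$)
$H = -30$ ($H = \left(-3\right) 10 = -30$)
$H \left(G{\left(10 \right)} - 26\right) = - 30 \left(6 - 26\right) = \left(-30\right) \left(-20\right) = 600$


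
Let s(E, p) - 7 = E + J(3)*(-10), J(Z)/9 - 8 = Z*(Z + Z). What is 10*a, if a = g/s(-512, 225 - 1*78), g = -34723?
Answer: 69446/569 ≈ 122.05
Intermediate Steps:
J(Z) = 72 + 18*Z² (J(Z) = 72 + 9*(Z*(Z + Z)) = 72 + 9*(Z*(2*Z)) = 72 + 9*(2*Z²) = 72 + 18*Z²)
s(E, p) = -2333 + E (s(E, p) = 7 + (E + (72 + 18*3²)*(-10)) = 7 + (E + (72 + 18*9)*(-10)) = 7 + (E + (72 + 162)*(-10)) = 7 + (E + 234*(-10)) = 7 + (E - 2340) = 7 + (-2340 + E) = -2333 + E)
a = 34723/2845 (a = -34723/(-2333 - 512) = -34723/(-2845) = -34723*(-1/2845) = 34723/2845 ≈ 12.205)
10*a = 10*(34723/2845) = 69446/569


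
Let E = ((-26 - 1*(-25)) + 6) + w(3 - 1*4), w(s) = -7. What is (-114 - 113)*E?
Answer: 454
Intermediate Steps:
E = -2 (E = ((-26 - 1*(-25)) + 6) - 7 = ((-26 + 25) + 6) - 7 = (-1 + 6) - 7 = 5 - 7 = -2)
(-114 - 113)*E = (-114 - 113)*(-2) = -227*(-2) = 454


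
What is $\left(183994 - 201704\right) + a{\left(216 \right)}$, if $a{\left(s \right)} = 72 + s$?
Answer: $-17422$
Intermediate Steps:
$\left(183994 - 201704\right) + a{\left(216 \right)} = \left(183994 - 201704\right) + \left(72 + 216\right) = -17710 + 288 = -17422$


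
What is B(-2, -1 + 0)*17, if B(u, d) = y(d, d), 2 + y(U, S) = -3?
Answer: -85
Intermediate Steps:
y(U, S) = -5 (y(U, S) = -2 - 3 = -5)
B(u, d) = -5
B(-2, -1 + 0)*17 = -5*17 = -85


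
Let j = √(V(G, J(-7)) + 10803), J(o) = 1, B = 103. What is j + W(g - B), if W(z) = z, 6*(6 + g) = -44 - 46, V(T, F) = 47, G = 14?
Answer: -124 + 5*√434 ≈ -19.837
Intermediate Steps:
g = -21 (g = -6 + (-44 - 46)/6 = -6 + (⅙)*(-90) = -6 - 15 = -21)
j = 5*√434 (j = √(47 + 10803) = √10850 = 5*√434 ≈ 104.16)
j + W(g - B) = 5*√434 + (-21 - 1*103) = 5*√434 + (-21 - 103) = 5*√434 - 124 = -124 + 5*√434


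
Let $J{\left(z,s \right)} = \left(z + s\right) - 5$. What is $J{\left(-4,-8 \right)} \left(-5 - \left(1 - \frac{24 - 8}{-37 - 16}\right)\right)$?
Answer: $\frac{5678}{53} \approx 107.13$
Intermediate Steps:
$J{\left(z,s \right)} = -5 + s + z$ ($J{\left(z,s \right)} = \left(s + z\right) - 5 = -5 + s + z$)
$J{\left(-4,-8 \right)} \left(-5 - \left(1 - \frac{24 - 8}{-37 - 16}\right)\right) = \left(-5 - 8 - 4\right) \left(-5 - \left(1 - \frac{24 - 8}{-37 - 16}\right)\right) = - 17 \left(-5 - \left(1 - \frac{16}{-53}\right)\right) = - 17 \left(-5 + \left(16 \left(- \frac{1}{53}\right) - 1\right)\right) = - 17 \left(-5 - \frac{69}{53}\right) = \left(-17\right) \left(- \frac{334}{53}\right) = \frac{5678}{53}$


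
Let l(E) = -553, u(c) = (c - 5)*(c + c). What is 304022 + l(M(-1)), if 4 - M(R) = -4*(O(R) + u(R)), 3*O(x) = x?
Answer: 303469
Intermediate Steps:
O(x) = x/3
u(c) = 2*c*(-5 + c) (u(c) = (-5 + c)*(2*c) = 2*c*(-5 + c))
M(R) = 4 + 4*R/3 + 8*R*(-5 + R) (M(R) = 4 - (-4)*(R/3 + 2*R*(-5 + R)) = 4 - (-4*R/3 - 8*R*(-5 + R)) = 4 + (4*R/3 + 8*R*(-5 + R)) = 4 + 4*R/3 + 8*R*(-5 + R))
304022 + l(M(-1)) = 304022 - 553 = 303469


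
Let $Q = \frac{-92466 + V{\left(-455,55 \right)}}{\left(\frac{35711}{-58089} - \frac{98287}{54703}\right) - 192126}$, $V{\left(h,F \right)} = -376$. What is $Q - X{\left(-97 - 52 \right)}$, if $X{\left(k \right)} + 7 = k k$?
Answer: $- \frac{101115553614749517}{4556085214327} \approx -22194.0$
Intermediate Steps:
$X{\left(k \right)} = -7 + k^{2}$ ($X{\left(k \right)} = -7 + k k = -7 + k^{2}$)
$Q = \frac{2201632023921}{4556085214327}$ ($Q = \frac{-92466 - 376}{\left(\frac{35711}{-58089} - \frac{98287}{54703}\right) - 192126} = - \frac{92842}{\left(35711 \left(- \frac{1}{58089}\right) - \frac{98287}{54703}\right) - 192126} = - \frac{92842}{\left(- \frac{533}{867} - \frac{98287}{54703}\right) - 192126} = - \frac{92842}{- \frac{114371528}{47427501} - 192126} = - \frac{92842}{- \frac{9112170428654}{47427501}} = \left(-92842\right) \left(- \frac{47427501}{9112170428654}\right) = \frac{2201632023921}{4556085214327} \approx 0.48323$)
$Q - X{\left(-97 - 52 \right)} = \frac{2201632023921}{4556085214327} - \left(-7 + \left(-97 - 52\right)^{2}\right) = \frac{2201632023921}{4556085214327} - \left(-7 + \left(-149\right)^{2}\right) = \frac{2201632023921}{4556085214327} - \left(-7 + 22201\right) = \frac{2201632023921}{4556085214327} - 22194 = - \frac{101115553614749517}{4556085214327}$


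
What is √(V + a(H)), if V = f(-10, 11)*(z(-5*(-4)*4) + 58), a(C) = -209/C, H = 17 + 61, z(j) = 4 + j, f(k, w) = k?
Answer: I*√8655582/78 ≈ 37.718*I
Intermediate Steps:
H = 78
V = -1420 (V = -10*((4 - 5*(-4)*4) + 58) = -10*((4 + 20*4) + 58) = -10*((4 + 80) + 58) = -10*(84 + 58) = -10*142 = -1420)
√(V + a(H)) = √(-1420 - 209/78) = √(-110969/78) = I*√8655582/78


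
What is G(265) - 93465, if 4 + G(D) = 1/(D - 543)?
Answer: -25984383/278 ≈ -93469.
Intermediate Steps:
G(D) = -4 + 1/(-543 + D) (G(D) = -4 + 1/(D - 543) = -4 + 1/(-543 + D))
G(265) - 93465 = (2173 - 4*265)/(-543 + 265) - 93465 = (2173 - 1060)/(-278) - 93465 = -1/278*1113 - 93465 = -1113/278 - 93465 = -25984383/278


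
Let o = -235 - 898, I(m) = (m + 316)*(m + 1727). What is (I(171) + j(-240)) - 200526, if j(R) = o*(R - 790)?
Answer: 1890790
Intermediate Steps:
I(m) = (316 + m)*(1727 + m)
o = -1133
j(R) = 895070 - 1133*R (j(R) = -1133*(R - 790) = -1133*(-790 + R) = 895070 - 1133*R)
(I(171) + j(-240)) - 200526 = ((545732 + 171² + 2043*171) + (895070 - 1133*(-240))) - 200526 = ((545732 + 29241 + 349353) + (895070 + 271920)) - 200526 = (924326 + 1166990) - 200526 = 2091316 - 200526 = 1890790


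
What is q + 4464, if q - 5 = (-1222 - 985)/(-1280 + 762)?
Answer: 2317149/518 ≈ 4473.3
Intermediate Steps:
q = 4797/518 (q = 5 + (-1222 - 985)/(-1280 + 762) = 5 - 2207/(-518) = 5 - 2207*(-1/518) = 5 + 2207/518 = 4797/518 ≈ 9.2606)
q + 4464 = 4797/518 + 4464 = 2317149/518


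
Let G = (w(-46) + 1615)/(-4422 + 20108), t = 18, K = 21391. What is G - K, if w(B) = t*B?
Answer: -335538439/15686 ≈ -21391.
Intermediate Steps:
w(B) = 18*B
G = 787/15686 (G = (18*(-46) + 1615)/(-4422 + 20108) = (-828 + 1615)/15686 = 787*(1/15686) = 787/15686 ≈ 0.050172)
G - K = 787/15686 - 1*21391 = 787/15686 - 21391 = -335538439/15686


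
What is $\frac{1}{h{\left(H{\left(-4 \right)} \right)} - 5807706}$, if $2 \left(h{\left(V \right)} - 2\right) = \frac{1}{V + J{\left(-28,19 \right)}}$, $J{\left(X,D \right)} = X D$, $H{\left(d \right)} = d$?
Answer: $- \frac{1072}{6225858689} \approx -1.7219 \cdot 10^{-7}$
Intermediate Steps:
$J{\left(X,D \right)} = D X$
$h{\left(V \right)} = 2 + \frac{1}{2 \left(-532 + V\right)}$ ($h{\left(V \right)} = 2 + \frac{1}{2 \left(V + 19 \left(-28\right)\right)} = 2 + \frac{1}{2 \left(V - 532\right)} = 2 + \frac{1}{2 \left(-532 + V\right)}$)
$\frac{1}{h{\left(H{\left(-4 \right)} \right)} - 5807706} = \frac{1}{\frac{-2127 + 4 \left(-4\right)}{2 \left(-532 - 4\right)} - 5807706} = \frac{1}{\frac{-2127 - 16}{2 \left(-536\right)} - 5807706} = \frac{1}{\frac{1}{2} \left(- \frac{1}{536}\right) \left(-2143\right) - 5807706} = \frac{1}{\frac{2143}{1072} - 5807706} = \frac{1}{- \frac{6225858689}{1072}} = - \frac{1072}{6225858689}$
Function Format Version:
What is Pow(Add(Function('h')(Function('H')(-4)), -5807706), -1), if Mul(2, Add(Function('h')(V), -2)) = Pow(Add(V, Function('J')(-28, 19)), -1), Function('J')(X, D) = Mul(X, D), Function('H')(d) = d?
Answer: Rational(-1072, 6225858689) ≈ -1.7219e-7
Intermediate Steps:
Function('J')(X, D) = Mul(D, X)
Function('h')(V) = Add(2, Mul(Rational(1, 2), Pow(Add(-532, V), -1))) (Function('h')(V) = Add(2, Mul(Rational(1, 2), Pow(Add(V, Mul(19, -28)), -1))) = Add(2, Mul(Rational(1, 2), Pow(Add(V, -532), -1))) = Add(2, Mul(Rational(1, 2), Pow(Add(-532, V), -1))))
Pow(Add(Function('h')(Function('H')(-4)), -5807706), -1) = Pow(Add(Mul(Rational(1, 2), Pow(Add(-532, -4), -1), Add(-2127, Mul(4, -4))), -5807706), -1) = Pow(Add(Mul(Rational(1, 2), Pow(-536, -1), Add(-2127, -16)), -5807706), -1) = Pow(Add(Mul(Rational(1, 2), Rational(-1, 536), -2143), -5807706), -1) = Pow(Add(Rational(2143, 1072), -5807706), -1) = Pow(Rational(-6225858689, 1072), -1) = Rational(-1072, 6225858689)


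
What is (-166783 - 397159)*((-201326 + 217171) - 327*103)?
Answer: 10058469512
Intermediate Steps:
(-166783 - 397159)*((-201326 + 217171) - 327*103) = -563942*(15845 - 33681) = -563942*(-17836) = 10058469512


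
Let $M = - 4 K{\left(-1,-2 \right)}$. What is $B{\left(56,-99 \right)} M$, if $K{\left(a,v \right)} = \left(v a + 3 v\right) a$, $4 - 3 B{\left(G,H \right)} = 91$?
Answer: $464$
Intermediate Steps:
$B{\left(G,H \right)} = -29$ ($B{\left(G,H \right)} = \frac{4}{3} - \frac{91}{3} = -29$)
$K{\left(a,v \right)} = a \left(3 v + a v\right)$ ($K{\left(a,v \right)} = \left(a v + 3 v\right) a = \left(3 v + a v\right) a = a \left(3 v + a v\right)$)
$M = -16$ ($M = - 4 \left(\left(-1\right) \left(-2\right) \left(3 - 1\right)\right) = - 4 \left(\left(-1\right) \left(-2\right) 2\right) = \left(-4\right) 4 = -16$)
$B{\left(56,-99 \right)} M = \left(-29\right) \left(-16\right) = 464$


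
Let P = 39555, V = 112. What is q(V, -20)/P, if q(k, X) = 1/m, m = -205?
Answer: -1/8108775 ≈ -1.2332e-7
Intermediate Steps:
q(k, X) = -1/205 (q(k, X) = 1/(-205) = -1/205)
q(V, -20)/P = -1/205/39555 = -1/205*1/39555 = -1/8108775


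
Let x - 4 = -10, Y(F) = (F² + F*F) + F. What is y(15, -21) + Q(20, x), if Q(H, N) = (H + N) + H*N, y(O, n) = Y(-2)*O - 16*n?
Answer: 320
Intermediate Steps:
Y(F) = F + 2*F² (Y(F) = (F² + F²) + F = 2*F² + F = F + 2*F²)
x = -6 (x = 4 - 10 = -6)
y(O, n) = -16*n + 6*O (y(O, n) = (-2*(1 + 2*(-2)))*O - 16*n = (-2*(1 - 4))*O - 16*n = (-2*(-3))*O - 16*n = 6*O - 16*n = -16*n + 6*O)
Q(H, N) = H + N + H*N
y(15, -21) + Q(20, x) = (-16*(-21) + 6*15) + (20 - 6 + 20*(-6)) = (336 + 90) + (20 - 6 - 120) = 426 - 106 = 320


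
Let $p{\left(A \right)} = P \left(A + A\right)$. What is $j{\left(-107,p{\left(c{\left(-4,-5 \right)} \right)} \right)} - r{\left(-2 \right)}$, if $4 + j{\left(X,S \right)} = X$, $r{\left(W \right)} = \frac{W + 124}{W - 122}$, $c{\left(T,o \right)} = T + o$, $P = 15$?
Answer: $- \frac{6821}{62} \approx -110.02$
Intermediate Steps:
$p{\left(A \right)} = 30 A$ ($p{\left(A \right)} = 15 \left(A + A\right) = 15 \cdot 2 A = 30 A$)
$r{\left(W \right)} = \frac{124 + W}{-122 + W}$
$j{\left(X,S \right)} = -4 + X$
$j{\left(-107,p{\left(c{\left(-4,-5 \right)} \right)} \right)} - r{\left(-2 \right)} = \left(-4 - 107\right) - \frac{124 - 2}{-122 - 2} = -111 - \frac{1}{-124} \cdot 122 = -111 - \left(- \frac{1}{124}\right) 122 = -111 - - \frac{61}{62} = -111 + \frac{61}{62} = - \frac{6821}{62}$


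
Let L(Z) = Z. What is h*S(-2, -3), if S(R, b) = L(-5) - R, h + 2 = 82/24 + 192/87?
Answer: -1261/116 ≈ -10.871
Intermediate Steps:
h = 1261/348 (h = -2 + (82/24 + 192/87) = -2 + (82*(1/24) + 192*(1/87)) = -2 + (41/12 + 64/29) = -2 + 1957/348 = 1261/348 ≈ 3.6236)
S(R, b) = -5 - R
h*S(-2, -3) = 1261*(-5 - 1*(-2))/348 = 1261*(-5 + 2)/348 = (1261/348)*(-3) = -1261/116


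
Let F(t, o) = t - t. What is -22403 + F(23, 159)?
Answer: -22403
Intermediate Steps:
F(t, o) = 0
-22403 + F(23, 159) = -22403 + 0 = -22403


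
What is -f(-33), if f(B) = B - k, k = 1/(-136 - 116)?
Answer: 8315/252 ≈ 32.996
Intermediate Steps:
k = -1/252 (k = 1/(-252) = -1/252 ≈ -0.0039683)
f(B) = 1/252 + B (f(B) = B - 1*(-1/252) = B + 1/252 = 1/252 + B)
-f(-33) = -(1/252 - 33) = -1*(-8315/252) = 8315/252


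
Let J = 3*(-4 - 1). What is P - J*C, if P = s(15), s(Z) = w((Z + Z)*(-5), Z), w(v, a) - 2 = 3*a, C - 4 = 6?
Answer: 197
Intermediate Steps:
C = 10 (C = 4 + 6 = 10)
w(v, a) = 2 + 3*a
s(Z) = 2 + 3*Z
P = 47 (P = 2 + 3*15 = 2 + 45 = 47)
J = -15 (J = 3*(-5) = -15)
P - J*C = 47 - (-15)*10 = 47 - 1*(-150) = 47 + 150 = 197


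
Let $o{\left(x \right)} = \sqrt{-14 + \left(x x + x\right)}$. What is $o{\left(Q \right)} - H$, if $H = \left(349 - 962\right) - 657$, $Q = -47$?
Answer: $1270 + 2 \sqrt{537} \approx 1316.3$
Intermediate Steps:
$H = -1270$ ($H = \left(349 - 962\right) - 657 = -613 - 657 = -1270$)
$o{\left(x \right)} = \sqrt{-14 + x + x^{2}}$ ($o{\left(x \right)} = \sqrt{-14 + \left(x^{2} + x\right)} = \sqrt{-14 + \left(x + x^{2}\right)} = \sqrt{-14 + x + x^{2}}$)
$o{\left(Q \right)} - H = \sqrt{-14 - 47 + \left(-47\right)^{2}} - -1270 = \sqrt{-14 - 47 + 2209} + 1270 = \sqrt{2148} + 1270 = 2 \sqrt{537} + 1270 = 1270 + 2 \sqrt{537}$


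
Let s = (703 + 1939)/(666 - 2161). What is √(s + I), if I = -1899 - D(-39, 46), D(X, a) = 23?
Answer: 8*I*√67182310/1495 ≈ 43.861*I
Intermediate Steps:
s = -2642/1495 (s = 2642/(-1495) = 2642*(-1/1495) = -2642/1495 ≈ -1.7672)
I = -1922 (I = -1899 - 1*23 = -1899 - 23 = -1922)
√(s + I) = √(-2642/1495 - 1922) = √(-2876032/1495) = 8*I*√67182310/1495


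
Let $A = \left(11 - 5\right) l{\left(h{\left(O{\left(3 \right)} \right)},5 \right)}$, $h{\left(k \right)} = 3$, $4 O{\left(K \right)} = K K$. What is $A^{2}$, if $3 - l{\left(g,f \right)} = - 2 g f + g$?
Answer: $32400$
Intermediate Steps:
$O{\left(K \right)} = \frac{K^{2}}{4}$ ($O{\left(K \right)} = \frac{K K}{4} = \frac{K^{2}}{4}$)
$l{\left(g,f \right)} = 3 - g + 2 f g$ ($l{\left(g,f \right)} = 3 - \left(- 2 g f + g\right) = 3 - \left(- 2 f g + g\right) = 3 - \left(g - 2 f g\right) = 3 + \left(- g + 2 f g\right) = 3 - g + 2 f g$)
$A = 180$ ($A = \left(11 - 5\right) \left(3 - 3 + 2 \cdot 5 \cdot 3\right) = 6 \left(3 - 3 + 30\right) = 6 \cdot 30 = 180$)
$A^{2} = 180^{2} = 32400$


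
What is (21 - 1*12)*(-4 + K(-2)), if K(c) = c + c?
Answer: -72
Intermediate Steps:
K(c) = 2*c
(21 - 1*12)*(-4 + K(-2)) = (21 - 1*12)*(-4 + 2*(-2)) = (21 - 12)*(-4 - 4) = 9*(-8) = -72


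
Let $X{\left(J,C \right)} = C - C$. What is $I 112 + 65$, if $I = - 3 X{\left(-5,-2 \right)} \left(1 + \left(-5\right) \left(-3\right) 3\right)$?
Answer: $65$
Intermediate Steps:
$X{\left(J,C \right)} = 0$
$I = 0$ ($I = \left(-3\right) 0 \left(1 + \left(-5\right) \left(-3\right) 3\right) = 0 \left(1 + 15 \cdot 3\right) = 0 \left(1 + 45\right) = 0 \cdot 46 = 0$)
$I 112 + 65 = 0 \cdot 112 + 65 = 0 + 65 = 65$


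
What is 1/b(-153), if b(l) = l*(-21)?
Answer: 1/3213 ≈ 0.00031124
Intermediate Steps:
b(l) = -21*l
1/b(-153) = 1/(-21*(-153)) = 1/3213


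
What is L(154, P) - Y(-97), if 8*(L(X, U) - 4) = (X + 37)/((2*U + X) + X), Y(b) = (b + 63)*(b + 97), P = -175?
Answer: 1153/336 ≈ 3.4315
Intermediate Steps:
Y(b) = (63 + b)*(97 + b)
L(X, U) = 4 + (37 + X)/(8*(2*U + 2*X)) (L(X, U) = 4 + ((X + 37)/((2*U + X) + X))/8 = 4 + ((37 + X)/((X + 2*U) + X))/8 = 4 + ((37 + X)/(2*U + 2*X))/8 = 4 + (37 + X)/(8*(2*U + 2*X)))
L(154, P) - Y(-97) = (37 + 64*(-175) + 65*154)/(16*(-175 + 154)) - (6111 + (-97)² + 160*(-97)) = (1/16)*(37 - 11200 + 10010)/(-21) - (6111 + 9409 - 15520) = (1/16)*(-1/21)*(-1153) - 1*0 = 1153/336 + 0 = 1153/336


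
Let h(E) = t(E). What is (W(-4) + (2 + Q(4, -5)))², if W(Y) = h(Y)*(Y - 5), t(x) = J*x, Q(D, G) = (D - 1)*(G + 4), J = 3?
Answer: 11449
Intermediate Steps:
Q(D, G) = (-1 + D)*(4 + G)
t(x) = 3*x
h(E) = 3*E
W(Y) = 3*Y*(-5 + Y) (W(Y) = (3*Y)*(Y - 5) = (3*Y)*(-5 + Y) = 3*Y*(-5 + Y))
(W(-4) + (2 + Q(4, -5)))² = (3*(-4)*(-5 - 4) + (2 + (-4 - 1*(-5) + 4*4 + 4*(-5))))² = (3*(-4)*(-9) + (2 + (-4 + 5 + 16 - 20)))² = (108 + (2 - 3))² = (108 - 1)² = 107² = 11449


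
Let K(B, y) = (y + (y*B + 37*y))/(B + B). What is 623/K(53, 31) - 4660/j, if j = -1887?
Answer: 19679938/760461 ≈ 25.879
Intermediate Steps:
K(B, y) = (38*y + B*y)/(2*B) (K(B, y) = (y + (B*y + 37*y))/((2*B)) = (y + (37*y + B*y))*(1/(2*B)) = (38*y + B*y)*(1/(2*B)) = (38*y + B*y)/(2*B))
623/K(53, 31) - 4660/j = 623/(((½)*31*(38 + 53)/53)) - 4660/(-1887) = 623/(((½)*31*(1/53)*91)) - 4660*(-1/1887) = 623/(2821/106) + 4660/1887 = 623*(106/2821) + 4660/1887 = 9434/403 + 4660/1887 = 19679938/760461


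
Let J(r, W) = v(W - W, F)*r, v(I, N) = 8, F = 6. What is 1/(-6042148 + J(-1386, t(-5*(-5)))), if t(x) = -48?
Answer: -1/6053236 ≈ -1.6520e-7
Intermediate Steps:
J(r, W) = 8*r
1/(-6042148 + J(-1386, t(-5*(-5)))) = 1/(-6042148 + 8*(-1386)) = 1/(-6042148 - 11088) = 1/(-6053236) = -1/6053236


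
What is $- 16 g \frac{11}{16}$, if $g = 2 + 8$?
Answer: $-110$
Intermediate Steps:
$g = 10$
$- 16 g \frac{11}{16} = \left(-16\right) 10 \cdot \frac{11}{16} = - 160 \cdot 11 \cdot \frac{1}{16} = \left(-160\right) \frac{11}{16} = -110$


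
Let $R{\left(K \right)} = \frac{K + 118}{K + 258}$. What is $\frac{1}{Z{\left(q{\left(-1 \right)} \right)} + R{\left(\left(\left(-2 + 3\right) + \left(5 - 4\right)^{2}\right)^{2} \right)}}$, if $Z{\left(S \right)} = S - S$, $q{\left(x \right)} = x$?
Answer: $\frac{131}{61} \approx 2.1475$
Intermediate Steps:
$Z{\left(S \right)} = 0$
$R{\left(K \right)} = \frac{118 + K}{258 + K}$
$\frac{1}{Z{\left(q{\left(-1 \right)} \right)} + R{\left(\left(\left(-2 + 3\right) + \left(5 - 4\right)^{2}\right)^{2} \right)}} = \frac{1}{0 + \frac{118 + \left(\left(-2 + 3\right) + \left(5 - 4\right)^{2}\right)^{2}}{258 + \left(\left(-2 + 3\right) + \left(5 - 4\right)^{2}\right)^{2}}} = \frac{1}{0 + \frac{118 + \left(1 + 1^{2}\right)^{2}}{258 + \left(1 + 1^{2}\right)^{2}}} = \frac{1}{0 + \frac{118 + \left(1 + 1\right)^{2}}{258 + \left(1 + 1\right)^{2}}} = \frac{1}{0 + \frac{118 + 2^{2}}{258 + 2^{2}}} = \frac{1}{0 + \frac{118 + 4}{258 + 4}} = \frac{1}{0 + \frac{1}{262} \cdot 122} = \frac{1}{0 + \frac{61}{131}} = \frac{1}{\frac{61}{131}} = \frac{131}{61}$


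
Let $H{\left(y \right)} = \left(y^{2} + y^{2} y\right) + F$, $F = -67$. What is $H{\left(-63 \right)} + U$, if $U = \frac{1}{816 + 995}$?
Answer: $- \frac{445768594}{1811} \approx -2.4615 \cdot 10^{5}$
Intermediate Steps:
$H{\left(y \right)} = -67 + y^{2} + y^{3}$ ($H{\left(y \right)} = \left(y^{2} + y^{2} y\right) - 67 = \left(y^{2} + y^{3}\right) - 67 = -67 + y^{2} + y^{3}$)
$U = \frac{1}{1811} \approx 0.00055218$
$H{\left(-63 \right)} + U = \left(-67 + \left(-63\right)^{2} + \left(-63\right)^{3}\right) + \frac{1}{1811} = \left(-67 + 3969 - 250047\right) + \frac{1}{1811} = -246145 + \frac{1}{1811} = - \frac{445768594}{1811}$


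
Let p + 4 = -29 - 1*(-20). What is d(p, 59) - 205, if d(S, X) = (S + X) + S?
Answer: -172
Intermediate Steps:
p = -13 (p = -4 + (-29 - 1*(-20)) = -4 + (-29 + 20) = -4 - 9 = -13)
d(S, X) = X + 2*S
d(p, 59) - 205 = (59 + 2*(-13)) - 205 = (59 - 26) - 205 = 33 - 205 = -172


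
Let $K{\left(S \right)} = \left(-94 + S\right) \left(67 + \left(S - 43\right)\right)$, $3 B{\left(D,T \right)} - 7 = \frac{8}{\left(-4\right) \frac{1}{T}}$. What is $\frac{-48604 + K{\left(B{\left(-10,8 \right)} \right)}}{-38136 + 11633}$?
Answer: $\frac{50641}{26503} \approx 1.9108$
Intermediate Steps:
$B{\left(D,T \right)} = \frac{7}{3} - \frac{2 T}{3}$ ($B{\left(D,T \right)} = \frac{7}{3} + \frac{8 \frac{1}{\left(-4\right) \frac{1}{T}}}{3} = \frac{7}{3} + \frac{8 \left(- \frac{T}{4}\right)}{3} = \frac{7}{3} + \frac{\left(-2\right) T}{3} = \frac{7}{3} - \frac{2 T}{3}$)
$K{\left(S \right)} = \left(-94 + S\right) \left(24 + S\right)$ ($K{\left(S \right)} = \left(-94 + S\right) \left(67 + \left(S - 43\right)\right) = \left(-94 + S\right) \left(67 + \left(-43 + S\right)\right) = \left(-94 + S\right) \left(24 + S\right)$)
$\frac{-48604 + K{\left(B{\left(-10,8 \right)} \right)}}{-38136 + 11633} = \frac{-48604 - \left(2256 - \left(\frac{7}{3} - \frac{16}{3}\right)^{2} + 70 \left(\frac{7}{3} - \frac{16}{3}\right)\right)}{-38136 + 11633} = \frac{-48604 - \left(2256 - \left(\frac{7}{3} - \frac{16}{3}\right)^{2} + 70 \left(\frac{7}{3} - \frac{16}{3}\right)\right)}{-26503} = \left(-48604 - \left(2046 - 9\right)\right) \left(- \frac{1}{26503}\right) = \left(-48604 + \left(-2256 + 9 + 210\right)\right) \left(- \frac{1}{26503}\right) = \left(-48604 - 2037\right) \left(- \frac{1}{26503}\right) = \left(-50641\right) \left(- \frac{1}{26503}\right) = \frac{50641}{26503}$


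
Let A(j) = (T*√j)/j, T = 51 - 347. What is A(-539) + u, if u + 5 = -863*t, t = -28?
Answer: 24159 + 296*I*√11/77 ≈ 24159.0 + 12.75*I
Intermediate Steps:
T = -296
A(j) = -296/√j (A(j) = (-296*√j)/j = -296/√j)
u = 24159 (u = -5 - 863*(-28) = -5 + 24164 = 24159)
A(-539) + u = -(-296)*I*√11/77 + 24159 = 296*I*√11/77 + 24159 = 24159 + 296*I*√11/77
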